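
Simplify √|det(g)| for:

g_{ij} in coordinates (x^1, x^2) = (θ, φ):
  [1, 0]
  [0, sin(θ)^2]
det(g) = sin(θ)^2
√|det(g)| = sin(θ) (taking 0 < θ < π so that |sin(θ)| = sin(θ))
Volume element: dV = sin(θ) dθ dφ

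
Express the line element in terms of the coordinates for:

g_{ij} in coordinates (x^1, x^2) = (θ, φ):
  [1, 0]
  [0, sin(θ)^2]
ds^2 = g_{ij} dx^i dx^j; only the non-zero components contribute.
ds^2 = dθ^2 + sin(θ)^2 dφ^2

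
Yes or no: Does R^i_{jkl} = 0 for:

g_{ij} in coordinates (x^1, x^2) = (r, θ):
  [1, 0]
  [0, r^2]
Non-zero Christoffel symbols:
Γ^r_{θ θ} = -r
Γ^θ_{r θ} = 1/r
Ricci tensor: R_{rr} = 0, R_{rθ} = 0, R_{θθ} = 0
All R_{ij} vanish; in 2 dimensions the Riemann tensor is fully determined by the Ricci tensor, so R^i_{jkl} = 0: the metric is flat (curvilinear coordinates on flat space).
Yes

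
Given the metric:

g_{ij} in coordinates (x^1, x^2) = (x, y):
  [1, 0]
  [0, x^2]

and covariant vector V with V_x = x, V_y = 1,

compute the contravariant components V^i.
Inverse metric (diagonal): g^{xx} = 1, g^{yy} = 1/x^2
V^i = g^{ij} V_j:
V^x = (1)(x) + (0)(1) = x
V^y = (0)(x) + (1/x^2)(1) = 1/x^2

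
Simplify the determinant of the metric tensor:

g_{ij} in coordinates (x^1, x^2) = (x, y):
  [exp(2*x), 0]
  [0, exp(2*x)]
For a 2×2 metric: det(g) = g_{11}·g_{22} - g_{12}·g_{21}
= (exp(2*x))·(exp(2*x)) - (0)·(0)
= exp(4*x) - 0
det(g) = exp(4*x)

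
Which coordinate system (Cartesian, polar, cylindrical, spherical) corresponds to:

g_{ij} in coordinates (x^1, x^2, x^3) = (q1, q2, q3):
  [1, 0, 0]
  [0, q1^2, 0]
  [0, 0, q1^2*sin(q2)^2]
The line element ds^2 = dq1^2 + q1^2 dq2^2 + q1^2 sin(q2)^2 dq3^2 is dr^2 + r^2 dθ^2 + r^2 sin(θ)^2 dφ^2 with q1 = r, q2 = θ, q3 = φ.
spherical coordinates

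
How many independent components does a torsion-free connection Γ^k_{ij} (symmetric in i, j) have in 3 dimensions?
Γ^k_{ij} has n choices for the upper index and n(n+1)/2 independent symmetric lower index pairs.
Total = 3 × 3×4/2 = 3 × 6 = 18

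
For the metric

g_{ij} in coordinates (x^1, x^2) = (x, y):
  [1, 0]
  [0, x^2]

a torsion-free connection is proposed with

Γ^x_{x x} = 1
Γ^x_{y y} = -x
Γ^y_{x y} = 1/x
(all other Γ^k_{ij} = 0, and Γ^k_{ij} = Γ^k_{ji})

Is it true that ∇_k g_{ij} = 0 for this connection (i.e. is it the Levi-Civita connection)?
Using ∇_k g_{ij} = ∂_k g_{ij} - Γ^m_{ki} g_{mj} - Γ^m_{kj} g_{im}:
∇_x g_{xx} = (0) - (1) - (1) = -2 ≠ 0
So the connection is not metric compatible (it is not the Levi-Civita connection).
No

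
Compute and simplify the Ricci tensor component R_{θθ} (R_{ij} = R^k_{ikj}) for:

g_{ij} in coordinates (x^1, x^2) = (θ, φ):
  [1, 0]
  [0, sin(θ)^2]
Non-zero Christoffel symbols (Γ^k_{ij} = Γ^k_{ji}):
Γ^θ_{φ φ} = -sin(2*θ)/2
Γ^φ_{θ φ} = 1/tan(θ)
R^θ_{θ θ θ} = 0 (a repeated index in an antisymmetric pair)
R^φ_{θ φ θ} = ∂_φ Γ^φ_{θ θ} - ∂_θ Γ^φ_{θ φ} + Γ^φ_{φ m} Γ^m_{θ θ} - Γ^φ_{θ m} Γ^m_{θ φ}
  = (0) - (-1/sin(θ)^2) + (0) - (1/tan(θ)^2) = 1
R_{θθ} = R^θ_{θ θ θ} + R^φ_{θ φ θ} = (0) + (1) = 1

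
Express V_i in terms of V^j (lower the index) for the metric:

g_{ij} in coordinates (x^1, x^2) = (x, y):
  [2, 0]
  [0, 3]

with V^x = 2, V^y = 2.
V_i = g_{ij} V^j:
V_x = (2)(2) + (0)(2) = 4
V_y = (0)(2) + (3)(2) = 6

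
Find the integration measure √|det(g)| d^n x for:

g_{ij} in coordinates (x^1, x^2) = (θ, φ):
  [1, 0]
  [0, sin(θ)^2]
det(g) = sin(θ)^2
√|det(g)| = sin(θ) (taking 0 < θ < π so that |sin(θ)| = sin(θ))
Volume element: dV = sin(θ) dθ dφ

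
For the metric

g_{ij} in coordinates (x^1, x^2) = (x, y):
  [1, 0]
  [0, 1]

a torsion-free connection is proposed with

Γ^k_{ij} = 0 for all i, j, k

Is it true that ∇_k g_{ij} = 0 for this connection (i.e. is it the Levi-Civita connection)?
Using ∇_k g_{ij} = ∂_k g_{ij} - Γ^m_{ki} g_{mj} - Γ^m_{kj} g_{im}:
e.g. ∇_y g_{yy} = (0) - (0) - (0) = 0
Every component ∇_k g_{ij} vanishes: the connection is metric compatible.
Yes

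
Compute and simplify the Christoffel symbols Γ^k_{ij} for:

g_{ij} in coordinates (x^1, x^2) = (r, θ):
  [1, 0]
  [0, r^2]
Using Γ^k_{ij} = (1/2) g^{km} (∂_i g_{mj} + ∂_j g_{mi} - ∂_m g_{ij}); the metric is diagonal, so only the m = k term contributes.
Non-zero symbols (using the symmetry Γ^k_{ij} = Γ^k_{ji}):
Γ^r_{θ θ} = (1/2) g^{rr} (∂_θ g_{rθ} + ∂_θ g_{rθ} - ∂_r g_{θθ}) = (1/2)(1)((0) + (0) - (2*r)) = -r
Γ^θ_{r θ} = (1/2) g^{θθ} (∂_r g_{θθ} + ∂_θ g_{θr} - ∂_θ g_{rθ}) = (1/2)(1/r^2)((2*r) + (0) - (0)) = 1/r
All other Christoffel symbols are zero.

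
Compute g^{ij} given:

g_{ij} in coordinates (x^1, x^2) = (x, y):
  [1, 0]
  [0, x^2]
The metric is diagonal, so g^{ij} is diagonal with entries 1/g_{ii}: diag(1, 1/(x^2)).
g^{ij}:
  [1, 0]
  [0, 1/x^2]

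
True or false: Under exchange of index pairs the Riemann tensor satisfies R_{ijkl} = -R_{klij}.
The pair-exchange symmetry has a plus sign: R_{ijkl} = +R_{klij}.
False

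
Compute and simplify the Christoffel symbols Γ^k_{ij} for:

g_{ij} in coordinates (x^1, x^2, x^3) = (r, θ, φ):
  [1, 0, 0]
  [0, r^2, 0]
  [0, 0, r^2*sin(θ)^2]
Using Γ^k_{ij} = (1/2) g^{km} (∂_i g_{mj} + ∂_j g_{mi} - ∂_m g_{ij}); the metric is diagonal, so only the m = k term contributes.
Non-zero symbols (using the symmetry Γ^k_{ij} = Γ^k_{ji}):
Γ^r_{θ θ} = (1/2) g^{rr} (∂_θ g_{rθ} + ∂_θ g_{rθ} - ∂_r g_{θθ}) = (1/2)(1)((0) + (0) - (2*r)) = -r
Γ^r_{φ φ} = (1/2) g^{rr} (∂_φ g_{rφ} + ∂_φ g_{rφ} - ∂_r g_{φφ}) = (1/2)(1)((0) + (0) - (2*r*sin(θ)^2)) = -r*sin(θ)^2
Γ^θ_{r θ} = (1/2) g^{θθ} (∂_r g_{θθ} + ∂_θ g_{θr} - ∂_θ g_{rθ}) = (1/2)(1/r^2)((2*r) + (0) - (0)) = 1/r
Γ^θ_{φ φ} = (1/2) g^{θθ} (∂_φ g_{θφ} + ∂_φ g_{θφ} - ∂_θ g_{φφ}) = (1/2)(1/r^2)((0) + (0) - (r^2*sin(2*θ))) = -sin(2*θ)/2
Γ^φ_{r φ} = (1/2) g^{φφ} (∂_r g_{φφ} + ∂_φ g_{φr} - ∂_φ g_{rφ}) = (1/2)(1/(r^2*sin(θ)^2))((2*r*sin(θ)^2) + (0) - (0)) = 1/r
Γ^φ_{θ φ} = (1/2) g^{φφ} (∂_θ g_{φφ} + ∂_φ g_{φθ} - ∂_φ g_{θφ}) = (1/2)(1/(r^2*sin(θ)^2))((r^2*sin(2*θ)) + (0) - (0)) = 1/tan(θ)
All other Christoffel symbols are zero.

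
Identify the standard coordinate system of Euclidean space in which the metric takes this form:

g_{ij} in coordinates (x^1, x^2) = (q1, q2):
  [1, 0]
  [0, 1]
All components are constant and the metric is the identity, i.e. orthonormal rectilinear coordinates.
Cartesian (2D) coordinates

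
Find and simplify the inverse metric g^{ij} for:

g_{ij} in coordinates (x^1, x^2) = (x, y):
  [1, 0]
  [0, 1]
The metric is diagonal, so g^{ij} is diagonal with entries 1/g_{ii}: diag(1, 1).
g^{ij}:
  [1, 0]
  [0, 1]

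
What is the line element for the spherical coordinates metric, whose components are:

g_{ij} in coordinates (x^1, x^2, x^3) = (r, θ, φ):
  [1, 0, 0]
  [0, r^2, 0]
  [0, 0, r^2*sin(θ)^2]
ds^2 = g_{ij} dx^i dx^j; only the non-zero components contribute.
ds^2 = dr^2 + r^2 dθ^2 + r^2*sin(θ)^2 dφ^2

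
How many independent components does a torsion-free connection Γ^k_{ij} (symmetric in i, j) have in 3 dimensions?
Γ^k_{ij} has n choices for the upper index and n(n+1)/2 independent symmetric lower index pairs.
Total = 3 × 3×4/2 = 3 × 6 = 18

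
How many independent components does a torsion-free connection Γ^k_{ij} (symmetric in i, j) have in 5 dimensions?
Γ^k_{ij} has n choices for the upper index and n(n+1)/2 independent symmetric lower index pairs.
Total = 5 × 5×6/2 = 5 × 15 = 75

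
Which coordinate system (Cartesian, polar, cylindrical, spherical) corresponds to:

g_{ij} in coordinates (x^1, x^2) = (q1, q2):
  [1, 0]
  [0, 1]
All components are constant and the metric is the identity, i.e. orthonormal rectilinear coordinates.
Cartesian (2D) coordinates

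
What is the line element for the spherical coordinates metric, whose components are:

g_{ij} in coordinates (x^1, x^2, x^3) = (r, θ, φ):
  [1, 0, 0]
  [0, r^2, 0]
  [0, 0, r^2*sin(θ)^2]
ds^2 = g_{ij} dx^i dx^j; only the non-zero components contribute.
ds^2 = dr^2 + r^2 dθ^2 + r^2*sin(θ)^2 dφ^2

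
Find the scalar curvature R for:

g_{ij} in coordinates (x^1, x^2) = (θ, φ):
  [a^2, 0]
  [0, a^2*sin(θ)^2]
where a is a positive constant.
Non-zero Christoffel symbols (Γ^k_{ij} = Γ^k_{ji}):
Γ^θ_{φ φ} = -sin(2*θ)/2
Γ^φ_{θ φ} = 1/tan(θ)
Ricci tensor (R_{ij} = R^k_{ikj}): R_{θθ} = 1, R_{θφ} = 0, R_{φφ} = sin(θ)^2
Inverse metric: g^{θθ} = 1/a^2, g^{φφ} = 1/(a^2*sin(θ)^2)
R = g^{ij} R_{ij} = (1/a^2)(1) + (1/(a^2*sin(θ)^2))(sin(θ)^2) = 2/a^2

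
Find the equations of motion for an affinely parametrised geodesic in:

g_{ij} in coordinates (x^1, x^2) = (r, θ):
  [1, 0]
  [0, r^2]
Geodesic equation: d^2x^k/dλ^2 + Γ^k_{ij} (dx^i/dλ)(dx^j/dλ) = 0.
Non-zero Christoffel symbols:
Γ^r_{θ θ} = -r
Γ^θ_{r θ} = 1/r
Substituting (the symmetric pair Γ^k_{ij}, Γ^k_{ji} combines into a factor 2):
d^2r/dλ^2 - r (dθ/dλ)^2 = 0
d^2θ/dλ^2 + (2/r) (dr/dλ)(dθ/dλ) = 0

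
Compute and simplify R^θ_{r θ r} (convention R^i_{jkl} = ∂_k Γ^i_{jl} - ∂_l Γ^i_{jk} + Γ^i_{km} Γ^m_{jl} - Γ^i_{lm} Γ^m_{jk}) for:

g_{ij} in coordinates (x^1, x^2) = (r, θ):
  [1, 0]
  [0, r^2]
Non-zero Christoffel symbols (Γ^k_{ij} = Γ^k_{ji}):
Γ^r_{θ θ} = -r
Γ^θ_{r θ} = 1/r
R^θ_{r θ r} = ∂_θ Γ^θ_{r r} - ∂_r Γ^θ_{r θ} + Γ^θ_{θ m} Γ^m_{r r} - Γ^θ_{r m} Γ^m_{r θ}
  = (0) - (-1/r^2) + (0) - (1/r^2) = 0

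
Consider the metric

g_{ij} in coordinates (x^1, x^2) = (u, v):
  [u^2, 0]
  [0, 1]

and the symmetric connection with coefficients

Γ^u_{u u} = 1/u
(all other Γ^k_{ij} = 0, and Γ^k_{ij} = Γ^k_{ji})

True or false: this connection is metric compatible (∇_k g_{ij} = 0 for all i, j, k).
Using ∇_k g_{ij} = ∂_k g_{ij} - Γ^m_{ki} g_{mj} - Γ^m_{kj} g_{im}:
e.g. ∇_u g_{uu} = (2*u) - (u) - (u) = 0
Every component ∇_k g_{ij} vanishes: the connection is metric compatible.
True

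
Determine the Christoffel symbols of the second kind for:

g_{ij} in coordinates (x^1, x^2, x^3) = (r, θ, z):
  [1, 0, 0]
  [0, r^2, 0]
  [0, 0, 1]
Using Γ^k_{ij} = (1/2) g^{km} (∂_i g_{mj} + ∂_j g_{mi} - ∂_m g_{ij}); the metric is diagonal, so only the m = k term contributes.
Non-zero symbols (using the symmetry Γ^k_{ij} = Γ^k_{ji}):
Γ^r_{θ θ} = (1/2) g^{rr} (∂_θ g_{rθ} + ∂_θ g_{rθ} - ∂_r g_{θθ}) = (1/2)(1)((0) + (0) - (2*r)) = -r
Γ^θ_{r θ} = (1/2) g^{θθ} (∂_r g_{θθ} + ∂_θ g_{θr} - ∂_θ g_{rθ}) = (1/2)(1/r^2)((2*r) + (0) - (0)) = 1/r
All other Christoffel symbols are zero.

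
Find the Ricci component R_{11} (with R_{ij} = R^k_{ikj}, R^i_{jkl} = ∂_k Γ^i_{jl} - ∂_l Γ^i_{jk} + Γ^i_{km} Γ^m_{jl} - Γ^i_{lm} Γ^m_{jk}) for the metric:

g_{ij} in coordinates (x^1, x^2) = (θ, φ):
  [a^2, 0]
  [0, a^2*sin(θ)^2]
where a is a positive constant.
Non-zero Christoffel symbols (Γ^k_{ij} = Γ^k_{ji}):
Γ^θ_{φ φ} = -sin(2*θ)/2
Γ^φ_{θ φ} = 1/tan(θ)
R^θ_{θ θ θ} = 0 (a repeated index in an antisymmetric pair)
R^φ_{θ φ θ} = ∂_φ Γ^φ_{θ θ} - ∂_θ Γ^φ_{θ φ} + Γ^φ_{φ m} Γ^m_{θ θ} - Γ^φ_{θ m} Γ^m_{θ φ}
  = (0) - (-1/sin(θ)^2) + (0) - (1/tan(θ)^2) = 1
R_{θθ} = R^θ_{θ θ θ} + R^φ_{θ φ θ} = (0) + (1) = 1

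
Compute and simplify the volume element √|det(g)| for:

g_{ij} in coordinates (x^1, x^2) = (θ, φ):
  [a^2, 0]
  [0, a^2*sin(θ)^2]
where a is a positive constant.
det(g) = a^4*sin(θ)^2
√|det(g)| = a^2*sin(θ) (taking 0 < θ < π so that |sin(θ)| = sin(θ))
Volume element: dV = a^2*sin(θ) dθ dφ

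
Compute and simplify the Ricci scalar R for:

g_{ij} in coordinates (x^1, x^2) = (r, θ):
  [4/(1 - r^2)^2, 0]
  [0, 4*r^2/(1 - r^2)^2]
Non-zero Christoffel symbols (Γ^k_{ij} = Γ^k_{ji}):
Γ^r_{r r} = 2*r/(1 - r^2)
Γ^r_{θ θ} = (r^3 + r)/(r^2 - 1)
Γ^θ_{r θ} = (-r^2 - 1)/(r^3 - r)
Ricci tensor (R_{ij} = R^k_{ikj}): R_{rr} = -4/(r^2 - 1)^2, R_{rθ} = 0, R_{θθ} = -4*r^2/(r^2 - 1)^2
Inverse metric: g^{rr} = (1 - r^2)^2/4, g^{θθ} = (1 - r^2)^2/(4*r^2)
R = g^{ij} R_{ij} = ((1 - r^2)^2/4)(-4/(r^2 - 1)^2) + ((1 - r^2)^2/(4*r^2))(-4*r^2/(r^2 - 1)^2) = -2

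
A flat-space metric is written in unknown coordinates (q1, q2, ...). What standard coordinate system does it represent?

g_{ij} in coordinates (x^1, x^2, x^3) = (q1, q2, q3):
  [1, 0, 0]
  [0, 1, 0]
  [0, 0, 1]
All components are constant and the metric is the identity, i.e. orthonormal rectilinear coordinates.
Cartesian (3D) coordinates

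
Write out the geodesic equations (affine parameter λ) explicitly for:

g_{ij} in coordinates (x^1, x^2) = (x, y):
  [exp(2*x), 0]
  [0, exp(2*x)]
Geodesic equation: d^2x^k/dλ^2 + Γ^k_{ij} (dx^i/dλ)(dx^j/dλ) = 0.
Non-zero Christoffel symbols:
Γ^x_{x x} = 1
Γ^x_{y y} = -1
Γ^y_{x y} = 1
Substituting (the symmetric pair Γ^k_{ij}, Γ^k_{ji} combines into a factor 2):
d^2x/dλ^2 + (dx/dλ)^2 - (dy/dλ)^2 = 0
d^2y/dλ^2 + 2 (dx/dλ)(dy/dλ) = 0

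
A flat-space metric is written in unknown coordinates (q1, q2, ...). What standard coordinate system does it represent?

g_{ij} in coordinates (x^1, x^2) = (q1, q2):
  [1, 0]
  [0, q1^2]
The line element ds^2 = dq1^2 + q1^2 dq2^2 is dr^2 + r^2 dθ^2 with q1 = r, q2 = θ.
polar coordinates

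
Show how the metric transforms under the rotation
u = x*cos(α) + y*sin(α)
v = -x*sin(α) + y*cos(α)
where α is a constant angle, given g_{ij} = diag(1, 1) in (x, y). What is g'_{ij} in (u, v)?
Invert the transformation: x = u*cos(α) - v*sin(α), y = u*sin(α) + v*cos(α)
g'_{ij} = (∂x^k/∂x'^i)(∂x^l/∂x'^j) g_{kl}; with g_{kl} = δ_{kl} this is Σ_k (∂x^k/∂x'^i)(∂x^k/∂x'^j).
Jacobian: ∂x/∂u = cos(α), ∂x/∂v = -sin(α), ∂y/∂u = sin(α), ∂y/∂v = cos(α)
g'_{uu} = (cos(α))(cos(α)) + (sin(α))(sin(α)) = 1
g'_{uv} = (cos(α))(-sin(α)) + (sin(α))(cos(α)) = 0
g'_{vv} = (-sin(α))(-sin(α)) + (cos(α))(cos(α)) = 1
g'_{ij} = diag(1, 1)
The Euclidean metric is invariant under rotations.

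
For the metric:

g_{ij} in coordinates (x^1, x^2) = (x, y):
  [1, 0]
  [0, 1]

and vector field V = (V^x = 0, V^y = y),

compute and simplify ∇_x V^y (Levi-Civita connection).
All Christoffel symbols are zero.
∇_x V^y = ∂_x V^y + Γ^y_{x j} V^j
  = (0) + (0)(0) + (0)(y)
  = 0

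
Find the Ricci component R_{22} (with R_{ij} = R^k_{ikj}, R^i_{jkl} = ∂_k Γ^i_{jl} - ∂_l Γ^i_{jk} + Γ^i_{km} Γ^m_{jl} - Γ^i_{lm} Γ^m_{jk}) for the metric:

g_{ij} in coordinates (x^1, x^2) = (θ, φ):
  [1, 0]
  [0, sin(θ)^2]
Non-zero Christoffel symbols (Γ^k_{ij} = Γ^k_{ji}):
Γ^θ_{φ φ} = -sin(2*θ)/2
Γ^φ_{θ φ} = 1/tan(θ)
R^θ_{φ θ φ} = ∂_θ Γ^θ_{φ φ} - ∂_φ Γ^θ_{φ θ} + Γ^θ_{θ m} Γ^m_{φ φ} - Γ^θ_{φ m} Γ^m_{φ θ}
  = (-cos(2*θ)) - (0) + (0) - (-cos(θ)^2) = sin(θ)^2
R^φ_{φ φ φ} = 0 (a repeated index in an antisymmetric pair)
R_{φφ} = R^θ_{φ θ φ} + R^φ_{φ φ φ} = (sin(θ)^2) + (0) = sin(θ)^2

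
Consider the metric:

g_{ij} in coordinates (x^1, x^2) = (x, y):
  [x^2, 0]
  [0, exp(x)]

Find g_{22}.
With x^1 = x, x^2 = y, g_{22} = g_{yy} is the row-2, column-2 entry of the matrix.
g_{22} = exp(x)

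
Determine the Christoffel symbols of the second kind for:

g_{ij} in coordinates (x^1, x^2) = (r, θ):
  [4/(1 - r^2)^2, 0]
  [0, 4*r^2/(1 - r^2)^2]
Using Γ^k_{ij} = (1/2) g^{km} (∂_i g_{mj} + ∂_j g_{mi} - ∂_m g_{ij}); the metric is diagonal, so only the m = k term contributes.
Non-zero symbols (using the symmetry Γ^k_{ij} = Γ^k_{ji}):
Γ^r_{r r} = (1/2) g^{rr} (∂_r g_{rr} + ∂_r g_{rr} - ∂_r g_{rr}) = (1/2)((1 - r^2)^2/4)((16*r/(1 - r^2)^3) + (16*r/(1 - r^2)^3) - (16*r/(1 - r^2)^3)) = 2*r/(1 - r^2)
Γ^r_{θ θ} = (1/2) g^{rr} (∂_θ g_{rθ} + ∂_θ g_{rθ} - ∂_r g_{θθ}) = (1/2)((1 - r^2)^2/4)((0) + (0) - (-8*(r^3 + r)/(r^2 - 1)^3)) = (r^3 + r)/(r^2 - 1)
Γ^θ_{r θ} = (1/2) g^{θθ} (∂_r g_{θθ} + ∂_θ g_{θr} - ∂_θ g_{rθ}) = (1/2)((1 - r^2)^2/(4*r^2))((-8*(r^3 + r)/(r^2 - 1)^3) + (0) - (0)) = (-r^2 - 1)/(r^3 - r)
All other Christoffel symbols are zero.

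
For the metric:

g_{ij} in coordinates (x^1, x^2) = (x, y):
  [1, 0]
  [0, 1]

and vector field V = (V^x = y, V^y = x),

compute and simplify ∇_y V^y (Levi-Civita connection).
All Christoffel symbols are zero.
∇_y V^y = ∂_y V^y + Γ^y_{y j} V^j
  = (0) + (0)(y) + (0)(x)
  = 0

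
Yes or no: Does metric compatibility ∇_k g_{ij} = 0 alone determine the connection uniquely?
One also needs vanishing torsion; metric compatibility plus torsion-freeness singles out the Levi-Civita connection.
No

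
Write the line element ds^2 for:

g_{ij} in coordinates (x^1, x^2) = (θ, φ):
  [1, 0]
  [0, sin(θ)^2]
ds^2 = g_{ij} dx^i dx^j; only the non-zero components contribute.
ds^2 = dθ^2 + sin(θ)^2 dφ^2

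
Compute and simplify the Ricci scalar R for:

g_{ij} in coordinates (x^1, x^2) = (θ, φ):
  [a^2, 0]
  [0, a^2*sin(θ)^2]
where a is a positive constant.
Non-zero Christoffel symbols (Γ^k_{ij} = Γ^k_{ji}):
Γ^θ_{φ φ} = -sin(2*θ)/2
Γ^φ_{θ φ} = 1/tan(θ)
Ricci tensor (R_{ij} = R^k_{ikj}): R_{θθ} = 1, R_{θφ} = 0, R_{φφ} = sin(θ)^2
Inverse metric: g^{θθ} = 1/a^2, g^{φφ} = 1/(a^2*sin(θ)^2)
R = g^{ij} R_{ij} = (1/a^2)(1) + (1/(a^2*sin(θ)^2))(sin(θ)^2) = 2/a^2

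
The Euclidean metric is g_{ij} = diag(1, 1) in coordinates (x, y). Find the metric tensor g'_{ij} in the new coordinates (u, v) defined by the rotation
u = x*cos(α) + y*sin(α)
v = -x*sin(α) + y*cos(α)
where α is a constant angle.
Invert the transformation: x = u*cos(α) - v*sin(α), y = u*sin(α) + v*cos(α)
g'_{ij} = (∂x^k/∂x'^i)(∂x^l/∂x'^j) g_{kl}; with g_{kl} = δ_{kl} this is Σ_k (∂x^k/∂x'^i)(∂x^k/∂x'^j).
Jacobian: ∂x/∂u = cos(α), ∂x/∂v = -sin(α), ∂y/∂u = sin(α), ∂y/∂v = cos(α)
g'_{uu} = (cos(α))(cos(α)) + (sin(α))(sin(α)) = 1
g'_{uv} = (cos(α))(-sin(α)) + (sin(α))(cos(α)) = 0
g'_{vv} = (-sin(α))(-sin(α)) + (cos(α))(cos(α)) = 1
g'_{ij} = diag(1, 1)
The Euclidean metric is invariant under rotations.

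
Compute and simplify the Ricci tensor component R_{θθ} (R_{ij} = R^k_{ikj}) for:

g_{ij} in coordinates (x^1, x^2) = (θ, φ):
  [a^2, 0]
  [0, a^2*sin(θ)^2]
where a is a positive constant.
Non-zero Christoffel symbols (Γ^k_{ij} = Γ^k_{ji}):
Γ^θ_{φ φ} = -sin(2*θ)/2
Γ^φ_{θ φ} = 1/tan(θ)
R^θ_{θ θ θ} = 0 (a repeated index in an antisymmetric pair)
R^φ_{θ φ θ} = ∂_φ Γ^φ_{θ θ} - ∂_θ Γ^φ_{θ φ} + Γ^φ_{φ m} Γ^m_{θ θ} - Γ^φ_{θ m} Γ^m_{θ φ}
  = (0) - (-1/sin(θ)^2) + (0) - (1/tan(θ)^2) = 1
R_{θθ} = R^θ_{θ θ θ} + R^φ_{θ φ θ} = (0) + (1) = 1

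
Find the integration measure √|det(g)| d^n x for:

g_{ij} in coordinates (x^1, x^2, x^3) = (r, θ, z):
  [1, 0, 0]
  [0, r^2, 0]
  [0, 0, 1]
det(g) = r^2
√|det(g)| = r
Volume element: dV = r dr dθ dz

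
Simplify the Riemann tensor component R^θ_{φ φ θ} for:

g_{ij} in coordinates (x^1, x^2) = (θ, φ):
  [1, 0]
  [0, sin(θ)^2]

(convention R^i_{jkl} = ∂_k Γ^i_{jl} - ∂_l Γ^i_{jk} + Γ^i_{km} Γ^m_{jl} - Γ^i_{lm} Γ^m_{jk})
Non-zero Christoffel symbols (Γ^k_{ij} = Γ^k_{ji}):
Γ^θ_{φ φ} = -sin(2*θ)/2
Γ^φ_{θ φ} = 1/tan(θ)
R^θ_{φ φ θ} = ∂_φ Γ^θ_{φ θ} - ∂_θ Γ^θ_{φ φ} + Γ^θ_{φ m} Γ^m_{φ θ} - Γ^θ_{θ m} Γ^m_{φ φ}
  = (0) - (-cos(2*θ)) + (-cos(θ)^2) - (0) = -sin(θ)^2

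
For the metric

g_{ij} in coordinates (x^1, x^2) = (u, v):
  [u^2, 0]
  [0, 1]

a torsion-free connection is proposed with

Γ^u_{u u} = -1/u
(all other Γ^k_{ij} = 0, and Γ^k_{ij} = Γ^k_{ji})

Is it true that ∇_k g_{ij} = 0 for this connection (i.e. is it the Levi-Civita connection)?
Using ∇_k g_{ij} = ∂_k g_{ij} - Γ^m_{ki} g_{mj} - Γ^m_{kj} g_{im}:
∇_u g_{uu} = (2*u) - (-u) - (-u) = 4*u ≠ 0
So the connection is not metric compatible (it is not the Levi-Civita connection).
No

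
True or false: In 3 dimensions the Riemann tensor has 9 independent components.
n^2(n^2-1)/12 = 9·8/12 = 6 independent components for n = 3.
False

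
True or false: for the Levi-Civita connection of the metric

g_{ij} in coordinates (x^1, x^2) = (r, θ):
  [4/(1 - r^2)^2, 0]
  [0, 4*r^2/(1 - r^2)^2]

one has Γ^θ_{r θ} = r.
Γ^θ_{r θ} = (1/2) g^{θθ} (∂_r g_{θθ} + ∂_θ g_{θr} - ∂_θ g_{rθ}) = (1/2)((1 - r^2)^2/(4*r^2))((-8*(r^3 + r)/(r^2 - 1)^3) + (0) - (0)) = (-r^2 - 1)/(r^3 - r)
This differs from the proposed value r.
False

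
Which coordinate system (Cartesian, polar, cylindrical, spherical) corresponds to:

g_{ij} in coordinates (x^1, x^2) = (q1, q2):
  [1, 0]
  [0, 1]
All components are constant and the metric is the identity, i.e. orthonormal rectilinear coordinates.
Cartesian (2D) coordinates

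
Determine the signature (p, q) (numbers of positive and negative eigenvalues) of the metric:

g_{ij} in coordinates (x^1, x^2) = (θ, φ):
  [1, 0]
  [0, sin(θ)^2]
The metric is diagonal, so its eigenvalues are the diagonal entries: 1, sin(θ)^2 (at a generic point, where coordinate-dependent entries are positive).
2 positive, 0 negative.
(2, 0) - Riemannian (positive definite)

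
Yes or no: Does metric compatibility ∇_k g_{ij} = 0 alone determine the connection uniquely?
One also needs vanishing torsion; metric compatibility plus torsion-freeness singles out the Levi-Civita connection.
No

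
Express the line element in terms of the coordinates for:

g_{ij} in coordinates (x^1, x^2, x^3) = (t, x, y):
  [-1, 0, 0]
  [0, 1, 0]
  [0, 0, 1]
ds^2 = g_{ij} dx^i dx^j; only the non-zero components contribute.
ds^2 = -dt^2 + dx^2 + dy^2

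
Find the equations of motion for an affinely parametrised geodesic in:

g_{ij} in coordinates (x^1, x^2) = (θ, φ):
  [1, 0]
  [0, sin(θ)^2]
Geodesic equation: d^2x^k/dλ^2 + Γ^k_{ij} (dx^i/dλ)(dx^j/dλ) = 0.
Non-zero Christoffel symbols:
Γ^θ_{φ φ} = -sin(2*θ)/2
Γ^φ_{θ φ} = 1/tan(θ)
Substituting (the symmetric pair Γ^k_{ij}, Γ^k_{ji} combines into a factor 2):
d^2θ/dλ^2 - (sin(2*θ)/2) (dφ/dλ)^2 = 0
d^2φ/dλ^2 + (2/tan(θ)) (dθ/dλ)(dφ/dλ) = 0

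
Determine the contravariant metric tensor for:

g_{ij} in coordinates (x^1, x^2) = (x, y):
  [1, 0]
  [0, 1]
The metric is diagonal, so g^{ij} is diagonal with entries 1/g_{ii}: diag(1, 1).
g^{ij}:
  [1, 0]
  [0, 1]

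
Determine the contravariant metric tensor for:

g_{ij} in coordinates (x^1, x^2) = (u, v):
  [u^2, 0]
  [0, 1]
The metric is diagonal, so g^{ij} is diagonal with entries 1/g_{ii}: diag(1/(u^2), 1).
g^{ij}:
  [1/u^2, 0]
  [0, 1]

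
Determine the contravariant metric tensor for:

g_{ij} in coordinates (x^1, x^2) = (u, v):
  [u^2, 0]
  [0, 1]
The metric is diagonal, so g^{ij} is diagonal with entries 1/g_{ii}: diag(1/(u^2), 1).
g^{ij}:
  [1/u^2, 0]
  [0, 1]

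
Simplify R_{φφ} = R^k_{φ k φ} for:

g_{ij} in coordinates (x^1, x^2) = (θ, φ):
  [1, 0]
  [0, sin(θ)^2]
Non-zero Christoffel symbols (Γ^k_{ij} = Γ^k_{ji}):
Γ^θ_{φ φ} = -sin(2*θ)/2
Γ^φ_{θ φ} = 1/tan(θ)
R^θ_{φ θ φ} = ∂_θ Γ^θ_{φ φ} - ∂_φ Γ^θ_{φ θ} + Γ^θ_{θ m} Γ^m_{φ φ} - Γ^θ_{φ m} Γ^m_{φ θ}
  = (-cos(2*θ)) - (0) + (0) - (-cos(θ)^2) = sin(θ)^2
R^φ_{φ φ φ} = 0 (a repeated index in an antisymmetric pair)
R_{φφ} = R^θ_{φ θ φ} + R^φ_{φ φ φ} = (sin(θ)^2) + (0) = sin(θ)^2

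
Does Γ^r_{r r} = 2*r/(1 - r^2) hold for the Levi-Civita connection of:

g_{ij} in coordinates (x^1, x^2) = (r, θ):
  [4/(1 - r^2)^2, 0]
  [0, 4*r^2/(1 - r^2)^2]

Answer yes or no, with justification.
Γ^r_{r r} = (1/2) g^{rr} (∂_r g_{rr} + ∂_r g_{rr} - ∂_r g_{rr}) = (1/2)((1 - r^2)^2/4)((16*r/(1 - r^2)^3) + (16*r/(1 - r^2)^3) - (16*r/(1 - r^2)^3)) = 2*r/(1 - r^2)
This equals the proposed value 2*r/(1 - r^2).
Yes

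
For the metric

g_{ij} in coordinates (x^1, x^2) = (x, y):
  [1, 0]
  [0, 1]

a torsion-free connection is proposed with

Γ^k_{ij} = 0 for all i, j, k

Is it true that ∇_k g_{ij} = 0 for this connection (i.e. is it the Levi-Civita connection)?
Using ∇_k g_{ij} = ∂_k g_{ij} - Γ^m_{ki} g_{mj} - Γ^m_{kj} g_{im}:
e.g. ∇_x g_{xy} = (0) - (0) - (0) = 0
Every component ∇_k g_{ij} vanishes: the connection is metric compatible.
Yes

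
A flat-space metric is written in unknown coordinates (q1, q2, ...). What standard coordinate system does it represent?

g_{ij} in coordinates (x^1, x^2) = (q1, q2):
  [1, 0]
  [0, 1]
All components are constant and the metric is the identity, i.e. orthonormal rectilinear coordinates.
Cartesian (2D) coordinates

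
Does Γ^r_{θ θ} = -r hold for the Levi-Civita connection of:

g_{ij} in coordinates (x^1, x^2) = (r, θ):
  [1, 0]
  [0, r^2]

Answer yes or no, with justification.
Γ^r_{θ θ} = (1/2) g^{rr} (∂_θ g_{rθ} + ∂_θ g_{rθ} - ∂_r g_{θθ}) = (1/2)(1)((0) + (0) - (2*r)) = -r
This equals the proposed value -r.
Yes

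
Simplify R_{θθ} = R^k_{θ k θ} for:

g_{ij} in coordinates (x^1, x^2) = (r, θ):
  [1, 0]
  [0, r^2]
Non-zero Christoffel symbols (Γ^k_{ij} = Γ^k_{ji}):
Γ^r_{θ θ} = -r
Γ^θ_{r θ} = 1/r
R^r_{θ r θ} = ∂_r Γ^r_{θ θ} - ∂_θ Γ^r_{θ r} + Γ^r_{r m} Γ^m_{θ θ} - Γ^r_{θ m} Γ^m_{θ r}
  = (-1) - (0) + (0) - (-1) = 0
R^θ_{θ θ θ} = 0 (a repeated index in an antisymmetric pair)
R_{θθ} = R^r_{θ r θ} + R^θ_{θ θ θ} = (0) + (0) = 0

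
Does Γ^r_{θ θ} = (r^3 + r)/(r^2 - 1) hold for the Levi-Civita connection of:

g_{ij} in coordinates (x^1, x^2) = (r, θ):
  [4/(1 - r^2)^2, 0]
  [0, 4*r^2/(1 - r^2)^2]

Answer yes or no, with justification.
Γ^r_{θ θ} = (1/2) g^{rr} (∂_θ g_{rθ} + ∂_θ g_{rθ} - ∂_r g_{θθ}) = (1/2)((1 - r^2)^2/4)((0) + (0) - (-8*(r^3 + r)/(r^2 - 1)^3)) = (r^3 + r)/(r^2 - 1)
This equals the proposed value (r^3 + r)/(r^2 - 1).
Yes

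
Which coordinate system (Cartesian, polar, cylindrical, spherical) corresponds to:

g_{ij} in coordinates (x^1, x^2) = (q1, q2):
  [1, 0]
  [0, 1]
All components are constant and the metric is the identity, i.e. orthonormal rectilinear coordinates.
Cartesian (2D) coordinates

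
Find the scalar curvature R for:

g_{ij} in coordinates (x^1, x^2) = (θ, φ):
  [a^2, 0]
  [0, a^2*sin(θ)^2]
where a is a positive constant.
Non-zero Christoffel symbols (Γ^k_{ij} = Γ^k_{ji}):
Γ^θ_{φ φ} = -sin(2*θ)/2
Γ^φ_{θ φ} = 1/tan(θ)
Ricci tensor (R_{ij} = R^k_{ikj}): R_{θθ} = 1, R_{θφ} = 0, R_{φφ} = sin(θ)^2
Inverse metric: g^{θθ} = 1/a^2, g^{φφ} = 1/(a^2*sin(θ)^2)
R = g^{ij} R_{ij} = (1/a^2)(1) + (1/(a^2*sin(θ)^2))(sin(θ)^2) = 2/a^2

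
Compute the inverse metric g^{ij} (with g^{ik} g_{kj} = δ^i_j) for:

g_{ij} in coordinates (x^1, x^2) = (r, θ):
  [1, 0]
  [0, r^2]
The metric is diagonal, so g^{ij} is diagonal with entries 1/g_{ii}: diag(1, 1/(r^2)).
g^{ij}:
  [1, 0]
  [0, 1/r^2]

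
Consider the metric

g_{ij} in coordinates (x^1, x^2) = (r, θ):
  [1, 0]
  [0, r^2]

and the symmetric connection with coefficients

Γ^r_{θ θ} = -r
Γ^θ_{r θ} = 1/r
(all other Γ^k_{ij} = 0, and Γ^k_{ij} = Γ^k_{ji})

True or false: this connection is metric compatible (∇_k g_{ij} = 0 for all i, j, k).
Using ∇_k g_{ij} = ∂_k g_{ij} - Γ^m_{ki} g_{mj} - Γ^m_{kj} g_{im}:
e.g. ∇_r g_{θθ} = (2*r) - (r) - (r) = 0
Every component ∇_k g_{ij} vanishes: the connection is metric compatible.
True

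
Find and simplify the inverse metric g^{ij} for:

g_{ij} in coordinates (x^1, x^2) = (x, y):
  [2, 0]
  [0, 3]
The metric is diagonal, so g^{ij} is diagonal with entries 1/g_{ii}: diag(1/2, 1/3).
g^{ij}:
  [1/2, 0]
  [0, 1/3]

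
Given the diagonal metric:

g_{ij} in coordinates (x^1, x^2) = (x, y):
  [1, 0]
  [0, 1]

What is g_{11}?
With x^1 = x, x^2 = y, g_{11} = g_{xx} is the row-1, column-1 entry of the matrix.
g_{11} = 1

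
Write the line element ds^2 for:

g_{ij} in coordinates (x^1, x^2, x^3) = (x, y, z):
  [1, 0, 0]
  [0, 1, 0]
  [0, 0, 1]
ds^2 = g_{ij} dx^i dx^j; only the non-zero components contribute.
ds^2 = dx^2 + dy^2 + dz^2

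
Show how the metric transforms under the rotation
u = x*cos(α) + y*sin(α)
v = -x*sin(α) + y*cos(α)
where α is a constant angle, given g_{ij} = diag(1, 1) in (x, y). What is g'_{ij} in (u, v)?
Invert the transformation: x = u*cos(α) - v*sin(α), y = u*sin(α) + v*cos(α)
g'_{ij} = (∂x^k/∂x'^i)(∂x^l/∂x'^j) g_{kl}; with g_{kl} = δ_{kl} this is Σ_k (∂x^k/∂x'^i)(∂x^k/∂x'^j).
Jacobian: ∂x/∂u = cos(α), ∂x/∂v = -sin(α), ∂y/∂u = sin(α), ∂y/∂v = cos(α)
g'_{uu} = (cos(α))(cos(α)) + (sin(α))(sin(α)) = 1
g'_{uv} = (cos(α))(-sin(α)) + (sin(α))(cos(α)) = 0
g'_{vv} = (-sin(α))(-sin(α)) + (cos(α))(cos(α)) = 1
g'_{ij} = diag(1, 1)
The Euclidean metric is invariant under rotations.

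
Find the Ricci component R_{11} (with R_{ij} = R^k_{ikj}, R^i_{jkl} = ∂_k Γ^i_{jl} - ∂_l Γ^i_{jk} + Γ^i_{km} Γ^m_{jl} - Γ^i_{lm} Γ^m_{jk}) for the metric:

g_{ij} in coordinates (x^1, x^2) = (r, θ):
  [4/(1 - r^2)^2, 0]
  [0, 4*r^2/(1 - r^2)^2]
Non-zero Christoffel symbols (Γ^k_{ij} = Γ^k_{ji}):
Γ^r_{r r} = 2*r/(1 - r^2)
Γ^r_{θ θ} = (r^3 + r)/(r^2 - 1)
Γ^θ_{r θ} = (-r^2 - 1)/(r^3 - r)
R^r_{r r r} = 0 (a repeated index in an antisymmetric pair)
R^θ_{r θ r} = ∂_θ Γ^θ_{r r} - ∂_r Γ^θ_{r θ} + Γ^θ_{θ m} Γ^m_{r r} - Γ^θ_{r m} Γ^m_{r θ}
  = (0) - ((r^4 + 4*r^2 - 1)/(r^3 - r)^2) + (2*(r^2 + 1)/(r^2 - 1)^2) - ((r^2 + 1)^2/(r^3 - r)^2) = -4/(r^2 - 1)^2
R_{rr} = R^r_{r r r} + R^θ_{r θ r} = (0) + (-4/(r^2 - 1)^2) = -4/(r^2 - 1)^2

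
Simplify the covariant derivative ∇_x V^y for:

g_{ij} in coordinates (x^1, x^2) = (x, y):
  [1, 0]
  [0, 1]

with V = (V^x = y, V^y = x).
All Christoffel symbols are zero.
∇_x V^y = ∂_x V^y + Γ^y_{x j} V^j
  = (1) + (0)(y) + (0)(x)
  = 1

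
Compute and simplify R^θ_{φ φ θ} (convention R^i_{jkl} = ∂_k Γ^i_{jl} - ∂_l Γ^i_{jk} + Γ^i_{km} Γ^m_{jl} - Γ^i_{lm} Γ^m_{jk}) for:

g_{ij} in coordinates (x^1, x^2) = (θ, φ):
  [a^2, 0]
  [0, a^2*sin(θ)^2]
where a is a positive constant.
Non-zero Christoffel symbols (Γ^k_{ij} = Γ^k_{ji}):
Γ^θ_{φ φ} = -sin(2*θ)/2
Γ^φ_{θ φ} = 1/tan(θ)
R^θ_{φ φ θ} = ∂_φ Γ^θ_{φ θ} - ∂_θ Γ^θ_{φ φ} + Γ^θ_{φ m} Γ^m_{φ θ} - Γ^θ_{θ m} Γ^m_{φ φ}
  = (0) - (-cos(2*θ)) + (-cos(θ)^2) - (0) = -sin(θ)^2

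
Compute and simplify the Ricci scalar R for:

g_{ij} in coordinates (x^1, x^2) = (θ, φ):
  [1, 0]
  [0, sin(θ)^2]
Non-zero Christoffel symbols (Γ^k_{ij} = Γ^k_{ji}):
Γ^θ_{φ φ} = -sin(2*θ)/2
Γ^φ_{θ φ} = 1/tan(θ)
Ricci tensor (R_{ij} = R^k_{ikj}): R_{θθ} = 1, R_{θφ} = 0, R_{φφ} = sin(θ)^2
Inverse metric: g^{θθ} = 1, g^{φφ} = 1/sin(θ)^2
R = g^{ij} R_{ij} = (1)(1) + (1/sin(θ)^2)(sin(θ)^2) = 2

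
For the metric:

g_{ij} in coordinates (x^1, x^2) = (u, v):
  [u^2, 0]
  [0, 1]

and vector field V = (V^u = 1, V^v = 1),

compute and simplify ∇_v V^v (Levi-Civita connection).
Non-zero Christoffel symbols:
Γ^u_{u u} = 1/u
∇_v V^v = ∂_v V^v + Γ^v_{v j} V^j
  = (0) + (0)(1) + (0)(1)
  = 0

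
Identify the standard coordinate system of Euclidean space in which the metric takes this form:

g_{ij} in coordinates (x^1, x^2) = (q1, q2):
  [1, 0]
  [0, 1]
All components are constant and the metric is the identity, i.e. orthonormal rectilinear coordinates.
Cartesian (2D) coordinates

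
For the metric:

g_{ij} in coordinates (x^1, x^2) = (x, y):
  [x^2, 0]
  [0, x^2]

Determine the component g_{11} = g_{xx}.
With x^1 = x, x^2 = y, g_{11} = g_{xx} is the row-1, column-1 entry of the matrix.
g_{11} = x^2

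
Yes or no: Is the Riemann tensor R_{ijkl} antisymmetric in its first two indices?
R_{ijkl} = -R_{jikl} (follows from metric compatibility).
Yes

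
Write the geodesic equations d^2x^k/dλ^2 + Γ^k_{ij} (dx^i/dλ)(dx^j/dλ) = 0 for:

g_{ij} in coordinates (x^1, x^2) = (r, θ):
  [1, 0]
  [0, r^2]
Geodesic equation: d^2x^k/dλ^2 + Γ^k_{ij} (dx^i/dλ)(dx^j/dλ) = 0.
Non-zero Christoffel symbols:
Γ^r_{θ θ} = -r
Γ^θ_{r θ} = 1/r
Substituting (the symmetric pair Γ^k_{ij}, Γ^k_{ji} combines into a factor 2):
d^2r/dλ^2 - r (dθ/dλ)^2 = 0
d^2θ/dλ^2 + (2/r) (dr/dλ)(dθ/dλ) = 0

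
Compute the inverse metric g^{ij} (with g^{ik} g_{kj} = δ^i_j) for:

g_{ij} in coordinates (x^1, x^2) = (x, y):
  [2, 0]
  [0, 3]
The metric is diagonal, so g^{ij} is diagonal with entries 1/g_{ii}: diag(1/2, 1/3).
g^{ij}:
  [1/2, 0]
  [0, 1/3]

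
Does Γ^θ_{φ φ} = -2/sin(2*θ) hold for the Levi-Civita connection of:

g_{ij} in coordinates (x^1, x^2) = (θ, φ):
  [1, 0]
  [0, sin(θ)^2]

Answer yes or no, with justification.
Γ^θ_{φ φ} = (1/2) g^{θθ} (∂_φ g_{θφ} + ∂_φ g_{θφ} - ∂_θ g_{φφ}) = (1/2)(1)((0) + (0) - (sin(2*θ))) = -sin(2*θ)/2
This differs from the proposed value -2/sin(2*θ).
No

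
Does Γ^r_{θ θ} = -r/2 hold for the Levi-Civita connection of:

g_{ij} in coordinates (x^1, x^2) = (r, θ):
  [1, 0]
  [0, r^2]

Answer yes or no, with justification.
Γ^r_{θ θ} = (1/2) g^{rr} (∂_θ g_{rθ} + ∂_θ g_{rθ} - ∂_r g_{θθ}) = (1/2)(1)((0) + (0) - (2*r)) = -r
This differs from the proposed value -r/2.
No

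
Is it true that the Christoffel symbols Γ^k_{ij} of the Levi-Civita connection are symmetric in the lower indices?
The Levi-Civita connection is torsion-free, which is exactly Γ^k_{ij} = Γ^k_{ji}.
Yes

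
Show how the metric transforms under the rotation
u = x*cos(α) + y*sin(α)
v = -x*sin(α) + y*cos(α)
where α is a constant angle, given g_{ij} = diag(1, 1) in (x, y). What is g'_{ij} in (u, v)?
Invert the transformation: x = u*cos(α) - v*sin(α), y = u*sin(α) + v*cos(α)
g'_{ij} = (∂x^k/∂x'^i)(∂x^l/∂x'^j) g_{kl}; with g_{kl} = δ_{kl} this is Σ_k (∂x^k/∂x'^i)(∂x^k/∂x'^j).
Jacobian: ∂x/∂u = cos(α), ∂x/∂v = -sin(α), ∂y/∂u = sin(α), ∂y/∂v = cos(α)
g'_{uu} = (cos(α))(cos(α)) + (sin(α))(sin(α)) = 1
g'_{uv} = (cos(α))(-sin(α)) + (sin(α))(cos(α)) = 0
g'_{vv} = (-sin(α))(-sin(α)) + (cos(α))(cos(α)) = 1
g'_{ij} = diag(1, 1)
The Euclidean metric is invariant under rotations.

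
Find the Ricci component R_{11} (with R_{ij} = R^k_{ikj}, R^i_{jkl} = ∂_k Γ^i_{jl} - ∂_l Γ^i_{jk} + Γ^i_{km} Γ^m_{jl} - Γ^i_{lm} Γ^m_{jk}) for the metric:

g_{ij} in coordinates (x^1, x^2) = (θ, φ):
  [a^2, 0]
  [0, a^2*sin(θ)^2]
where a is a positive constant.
Non-zero Christoffel symbols (Γ^k_{ij} = Γ^k_{ji}):
Γ^θ_{φ φ} = -sin(2*θ)/2
Γ^φ_{θ φ} = 1/tan(θ)
R^θ_{θ θ θ} = 0 (a repeated index in an antisymmetric pair)
R^φ_{θ φ θ} = ∂_φ Γ^φ_{θ θ} - ∂_θ Γ^φ_{θ φ} + Γ^φ_{φ m} Γ^m_{θ θ} - Γ^φ_{θ m} Γ^m_{θ φ}
  = (0) - (-1/sin(θ)^2) + (0) - (1/tan(θ)^2) = 1
R_{θθ} = R^θ_{θ θ θ} + R^φ_{θ φ θ} = (0) + (1) = 1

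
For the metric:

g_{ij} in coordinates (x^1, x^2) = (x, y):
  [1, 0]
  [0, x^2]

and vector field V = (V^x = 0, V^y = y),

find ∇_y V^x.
Non-zero Christoffel symbols:
Γ^x_{y y} = -x
Γ^y_{x y} = 1/x
∇_y V^x = ∂_y V^x + Γ^x_{y j} V^j
  = (0) + (0)(0) + (-x)(y)
  = -x*y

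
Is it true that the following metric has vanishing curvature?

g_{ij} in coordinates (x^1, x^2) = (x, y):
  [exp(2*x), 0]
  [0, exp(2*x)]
Non-zero Christoffel symbols:
Γ^x_{x x} = 1
Γ^x_{y y} = -1
Γ^y_{x y} = 1
Ricci tensor: R_{xx} = 0, R_{xy} = 0, R_{yy} = 0
All R_{ij} vanish; in 2 dimensions the Riemann tensor is fully determined by the Ricci tensor, so R^i_{jkl} = 0: the metric is flat (curvilinear coordinates on flat space).
Yes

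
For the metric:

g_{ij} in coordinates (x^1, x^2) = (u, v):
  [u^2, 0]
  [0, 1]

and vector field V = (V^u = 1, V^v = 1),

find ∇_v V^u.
Non-zero Christoffel symbols:
Γ^u_{u u} = 1/u
∇_v V^u = ∂_v V^u + Γ^u_{v j} V^j
  = (0) + (0)(1) + (0)(1)
  = 0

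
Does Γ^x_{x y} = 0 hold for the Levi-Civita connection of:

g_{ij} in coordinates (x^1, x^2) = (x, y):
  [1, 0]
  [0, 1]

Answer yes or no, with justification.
Γ^x_{x y} = (1/2) g^{xx} (∂_x g_{xy} + ∂_y g_{xx} - ∂_x g_{xy}) = (1/2)(1)((0) + (0) - (0)) = 0
This equals the proposed value 0.
Yes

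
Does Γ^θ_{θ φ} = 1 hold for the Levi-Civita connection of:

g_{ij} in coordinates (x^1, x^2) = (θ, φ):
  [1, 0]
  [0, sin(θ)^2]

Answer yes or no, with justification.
Γ^θ_{θ φ} = (1/2) g^{θθ} (∂_θ g_{θφ} + ∂_φ g_{θθ} - ∂_θ g_{θφ}) = (1/2)(1)((0) + (0) - (0)) = 0
This differs from the proposed value 1.
No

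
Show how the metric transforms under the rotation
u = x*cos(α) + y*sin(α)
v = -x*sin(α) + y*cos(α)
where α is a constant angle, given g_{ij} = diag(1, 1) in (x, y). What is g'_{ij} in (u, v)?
Invert the transformation: x = u*cos(α) - v*sin(α), y = u*sin(α) + v*cos(α)
g'_{ij} = (∂x^k/∂x'^i)(∂x^l/∂x'^j) g_{kl}; with g_{kl} = δ_{kl} this is Σ_k (∂x^k/∂x'^i)(∂x^k/∂x'^j).
Jacobian: ∂x/∂u = cos(α), ∂x/∂v = -sin(α), ∂y/∂u = sin(α), ∂y/∂v = cos(α)
g'_{uu} = (cos(α))(cos(α)) + (sin(α))(sin(α)) = 1
g'_{uv} = (cos(α))(-sin(α)) + (sin(α))(cos(α)) = 0
g'_{vv} = (-sin(α))(-sin(α)) + (cos(α))(cos(α)) = 1
g'_{ij} = diag(1, 1)
The Euclidean metric is invariant under rotations.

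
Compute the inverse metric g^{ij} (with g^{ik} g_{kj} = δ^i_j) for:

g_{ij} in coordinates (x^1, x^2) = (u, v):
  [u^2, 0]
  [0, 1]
The metric is diagonal, so g^{ij} is diagonal with entries 1/g_{ii}: diag(1/(u^2), 1).
g^{ij}:
  [1/u^2, 0]
  [0, 1]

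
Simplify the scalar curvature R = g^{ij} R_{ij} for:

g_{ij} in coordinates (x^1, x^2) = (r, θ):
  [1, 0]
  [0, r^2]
Non-zero Christoffel symbols (Γ^k_{ij} = Γ^k_{ji}):
Γ^r_{θ θ} = -r
Γ^θ_{r θ} = 1/r
Ricci tensor (R_{ij} = R^k_{ikj}): R_{rr} = 0, R_{rθ} = 0, R_{θθ} = 0
Inverse metric: g^{rr} = 1, g^{θθ} = 1/r^2
R = g^{ij} R_{ij} = (1)(0) + (1/r^2)(0) = 0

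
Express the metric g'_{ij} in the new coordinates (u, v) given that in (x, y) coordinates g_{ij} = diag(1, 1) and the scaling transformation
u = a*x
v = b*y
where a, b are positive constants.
Invert the transformation: x = u/a, y = v/b
g'_{ij} = (∂x^k/∂x'^i)(∂x^l/∂x'^j) g_{kl}; with g_{kl} = δ_{kl} this is Σ_k (∂x^k/∂x'^i)(∂x^k/∂x'^j).
Jacobian: ∂x/∂u = 1/a, ∂x/∂v = 0, ∂y/∂u = 0, ∂y/∂v = 1/b
g'_{uu} = (1/a)(1/a) + (0)(0) = 1/a^2
g'_{uv} = (1/a)(0) + (0)(1/b) = 0
g'_{vv} = (0)(0) + (1/b)(1/b) = 1/b^2
g'_{ij} = diag(1/a^2, 1/b^2)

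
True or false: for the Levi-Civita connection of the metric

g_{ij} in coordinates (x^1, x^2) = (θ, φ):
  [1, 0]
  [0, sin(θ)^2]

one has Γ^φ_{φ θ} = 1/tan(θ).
Γ^φ_{φ θ} = (1/2) g^{φφ} (∂_φ g_{φθ} + ∂_θ g_{φφ} - ∂_φ g_{φθ}) = (1/2)(1/sin(θ)^2)((0) + (sin(2*θ)) - (0)) = 1/tan(θ)
This equals the proposed value 1/tan(θ).
True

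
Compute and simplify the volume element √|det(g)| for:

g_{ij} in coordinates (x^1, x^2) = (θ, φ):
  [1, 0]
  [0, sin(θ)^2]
det(g) = sin(θ)^2
√|det(g)| = sin(θ) (taking 0 < θ < π so that |sin(θ)| = sin(θ))
Volume element: dV = sin(θ) dθ dφ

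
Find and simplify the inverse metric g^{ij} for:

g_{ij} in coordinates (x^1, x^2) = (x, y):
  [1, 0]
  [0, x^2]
The metric is diagonal, so g^{ij} is diagonal with entries 1/g_{ii}: diag(1, 1/(x^2)).
g^{ij}:
  [1, 0]
  [0, 1/x^2]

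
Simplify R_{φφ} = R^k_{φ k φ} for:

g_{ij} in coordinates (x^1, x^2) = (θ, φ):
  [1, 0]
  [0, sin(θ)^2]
Non-zero Christoffel symbols (Γ^k_{ij} = Γ^k_{ji}):
Γ^θ_{φ φ} = -sin(2*θ)/2
Γ^φ_{θ φ} = 1/tan(θ)
R^θ_{φ θ φ} = ∂_θ Γ^θ_{φ φ} - ∂_φ Γ^θ_{φ θ} + Γ^θ_{θ m} Γ^m_{φ φ} - Γ^θ_{φ m} Γ^m_{φ θ}
  = (-cos(2*θ)) - (0) + (0) - (-cos(θ)^2) = sin(θ)^2
R^φ_{φ φ φ} = 0 (a repeated index in an antisymmetric pair)
R_{φφ} = R^θ_{φ θ φ} + R^φ_{φ φ φ} = (sin(θ)^2) + (0) = sin(θ)^2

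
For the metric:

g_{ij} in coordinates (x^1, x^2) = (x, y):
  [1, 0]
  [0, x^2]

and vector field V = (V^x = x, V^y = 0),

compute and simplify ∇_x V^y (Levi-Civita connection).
Non-zero Christoffel symbols:
Γ^x_{y y} = -x
Γ^y_{x y} = 1/x
∇_x V^y = ∂_x V^y + Γ^y_{x j} V^j
  = (0) + (0)(x) + (1/x)(0)
  = 0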